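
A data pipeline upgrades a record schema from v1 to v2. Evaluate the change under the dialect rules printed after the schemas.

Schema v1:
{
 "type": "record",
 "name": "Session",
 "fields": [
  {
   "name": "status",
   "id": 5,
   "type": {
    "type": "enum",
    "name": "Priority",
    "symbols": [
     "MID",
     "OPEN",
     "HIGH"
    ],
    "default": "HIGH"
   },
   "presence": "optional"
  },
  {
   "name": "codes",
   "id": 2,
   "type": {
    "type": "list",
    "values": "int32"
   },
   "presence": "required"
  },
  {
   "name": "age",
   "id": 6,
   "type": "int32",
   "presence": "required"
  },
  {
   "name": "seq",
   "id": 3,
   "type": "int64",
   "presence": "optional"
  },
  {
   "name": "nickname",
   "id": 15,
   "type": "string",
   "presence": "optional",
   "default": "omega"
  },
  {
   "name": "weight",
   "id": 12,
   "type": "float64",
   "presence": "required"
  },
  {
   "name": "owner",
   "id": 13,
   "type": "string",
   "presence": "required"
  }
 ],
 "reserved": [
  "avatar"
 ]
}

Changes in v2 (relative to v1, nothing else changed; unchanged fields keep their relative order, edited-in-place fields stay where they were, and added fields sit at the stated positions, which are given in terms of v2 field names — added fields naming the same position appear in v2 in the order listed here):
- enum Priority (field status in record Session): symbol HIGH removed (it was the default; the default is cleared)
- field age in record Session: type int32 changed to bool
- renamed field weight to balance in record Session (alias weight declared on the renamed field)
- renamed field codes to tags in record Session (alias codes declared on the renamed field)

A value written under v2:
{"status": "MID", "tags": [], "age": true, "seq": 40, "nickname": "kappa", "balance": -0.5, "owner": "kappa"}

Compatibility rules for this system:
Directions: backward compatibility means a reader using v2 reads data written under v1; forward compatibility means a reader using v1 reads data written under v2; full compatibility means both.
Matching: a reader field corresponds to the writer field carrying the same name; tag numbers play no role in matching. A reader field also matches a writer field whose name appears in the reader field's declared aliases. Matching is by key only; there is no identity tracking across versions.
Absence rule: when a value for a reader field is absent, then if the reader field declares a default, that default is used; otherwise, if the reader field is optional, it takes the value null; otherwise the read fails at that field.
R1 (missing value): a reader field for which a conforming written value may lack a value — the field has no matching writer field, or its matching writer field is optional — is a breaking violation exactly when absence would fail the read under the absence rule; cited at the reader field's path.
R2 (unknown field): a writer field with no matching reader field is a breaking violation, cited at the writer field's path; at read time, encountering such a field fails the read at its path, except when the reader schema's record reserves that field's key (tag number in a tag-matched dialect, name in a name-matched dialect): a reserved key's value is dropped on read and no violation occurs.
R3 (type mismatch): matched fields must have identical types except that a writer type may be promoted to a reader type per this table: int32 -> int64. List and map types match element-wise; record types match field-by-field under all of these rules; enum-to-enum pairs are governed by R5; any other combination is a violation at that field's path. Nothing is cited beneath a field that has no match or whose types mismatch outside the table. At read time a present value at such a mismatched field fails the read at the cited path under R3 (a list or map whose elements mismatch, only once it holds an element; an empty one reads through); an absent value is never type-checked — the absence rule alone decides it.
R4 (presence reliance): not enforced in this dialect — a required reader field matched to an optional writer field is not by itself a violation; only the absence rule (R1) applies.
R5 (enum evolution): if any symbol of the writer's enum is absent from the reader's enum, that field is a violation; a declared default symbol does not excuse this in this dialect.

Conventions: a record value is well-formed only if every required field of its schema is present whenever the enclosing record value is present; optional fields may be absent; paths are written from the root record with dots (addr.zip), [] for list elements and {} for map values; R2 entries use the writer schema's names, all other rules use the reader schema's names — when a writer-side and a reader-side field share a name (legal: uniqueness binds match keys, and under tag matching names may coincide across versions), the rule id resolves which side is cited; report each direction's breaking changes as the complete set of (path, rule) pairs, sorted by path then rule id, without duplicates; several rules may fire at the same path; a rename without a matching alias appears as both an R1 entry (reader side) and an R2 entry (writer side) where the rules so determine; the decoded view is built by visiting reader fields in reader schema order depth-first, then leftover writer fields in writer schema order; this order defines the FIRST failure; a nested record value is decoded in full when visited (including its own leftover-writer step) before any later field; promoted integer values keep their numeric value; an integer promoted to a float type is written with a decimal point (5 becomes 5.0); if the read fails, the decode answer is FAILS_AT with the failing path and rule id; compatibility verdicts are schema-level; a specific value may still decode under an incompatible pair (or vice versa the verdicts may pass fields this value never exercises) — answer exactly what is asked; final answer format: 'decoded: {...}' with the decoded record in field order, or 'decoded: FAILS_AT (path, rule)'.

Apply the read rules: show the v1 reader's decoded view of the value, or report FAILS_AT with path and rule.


arrows below run writer -> reader for Session
decode walk for Session under reader schema v1:
  status := "MID"
  read fails at codes under R1 (no fill)
  => FAILS_AT (codes, R1)
diffs on Session not affecting the asked answer:
  enum Priority (field status in record Session): symbol HIGH removed (it was the default; the default is cleared) -> affects the rule determinations only; this particular Session value decodes identically
  field age in record Session: type int32 changed to bool -> affects the rule determinations only; this particular Session value decodes identically
  renamed field weight to balance in record Session (alias weight declared on the renamed field) -> affects the rule determinations only; this particular Session value decodes identically

decoded: FAILS_AT (codes, R1)


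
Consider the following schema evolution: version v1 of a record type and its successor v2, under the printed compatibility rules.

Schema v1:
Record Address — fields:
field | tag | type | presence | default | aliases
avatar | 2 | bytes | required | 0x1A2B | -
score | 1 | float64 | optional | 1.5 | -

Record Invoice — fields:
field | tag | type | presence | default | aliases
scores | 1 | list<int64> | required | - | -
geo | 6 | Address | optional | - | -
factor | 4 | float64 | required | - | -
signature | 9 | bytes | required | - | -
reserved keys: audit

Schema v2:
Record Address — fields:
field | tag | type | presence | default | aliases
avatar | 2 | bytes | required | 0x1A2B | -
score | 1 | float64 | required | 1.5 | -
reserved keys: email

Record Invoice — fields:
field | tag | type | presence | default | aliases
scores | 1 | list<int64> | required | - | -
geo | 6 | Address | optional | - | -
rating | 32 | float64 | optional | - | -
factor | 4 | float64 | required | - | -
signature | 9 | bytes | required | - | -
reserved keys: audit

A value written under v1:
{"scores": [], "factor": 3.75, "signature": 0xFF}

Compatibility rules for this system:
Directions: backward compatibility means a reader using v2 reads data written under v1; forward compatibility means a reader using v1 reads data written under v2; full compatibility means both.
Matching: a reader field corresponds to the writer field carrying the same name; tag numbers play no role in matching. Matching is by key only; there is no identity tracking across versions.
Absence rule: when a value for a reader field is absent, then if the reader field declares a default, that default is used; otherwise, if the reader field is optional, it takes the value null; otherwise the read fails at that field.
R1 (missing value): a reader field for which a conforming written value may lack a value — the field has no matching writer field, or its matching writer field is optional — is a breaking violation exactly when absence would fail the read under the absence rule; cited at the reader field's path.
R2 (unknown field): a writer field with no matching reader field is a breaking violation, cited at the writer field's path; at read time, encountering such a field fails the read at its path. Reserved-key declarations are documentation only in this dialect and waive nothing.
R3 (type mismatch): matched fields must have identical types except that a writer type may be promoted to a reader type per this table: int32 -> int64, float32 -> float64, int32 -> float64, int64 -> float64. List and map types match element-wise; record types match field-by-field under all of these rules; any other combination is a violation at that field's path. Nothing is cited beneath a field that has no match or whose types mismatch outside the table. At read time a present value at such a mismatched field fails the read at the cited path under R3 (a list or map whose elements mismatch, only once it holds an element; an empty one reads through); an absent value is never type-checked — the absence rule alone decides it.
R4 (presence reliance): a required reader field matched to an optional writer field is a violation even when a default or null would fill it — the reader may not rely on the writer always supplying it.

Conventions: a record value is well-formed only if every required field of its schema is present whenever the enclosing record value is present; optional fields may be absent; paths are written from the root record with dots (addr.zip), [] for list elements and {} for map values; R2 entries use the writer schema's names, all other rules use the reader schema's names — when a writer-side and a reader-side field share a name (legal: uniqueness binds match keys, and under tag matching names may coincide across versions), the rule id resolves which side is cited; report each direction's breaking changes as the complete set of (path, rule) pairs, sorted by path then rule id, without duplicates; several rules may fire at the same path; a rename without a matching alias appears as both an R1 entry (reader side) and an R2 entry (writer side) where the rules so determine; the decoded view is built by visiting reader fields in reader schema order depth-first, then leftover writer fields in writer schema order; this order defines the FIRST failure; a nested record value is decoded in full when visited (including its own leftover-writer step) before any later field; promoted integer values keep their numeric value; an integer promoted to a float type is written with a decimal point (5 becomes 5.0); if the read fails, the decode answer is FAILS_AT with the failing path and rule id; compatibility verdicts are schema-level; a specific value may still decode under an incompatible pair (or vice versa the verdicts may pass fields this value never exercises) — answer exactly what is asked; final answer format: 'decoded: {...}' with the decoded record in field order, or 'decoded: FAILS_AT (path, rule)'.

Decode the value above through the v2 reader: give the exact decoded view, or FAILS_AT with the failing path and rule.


arrows below run writer -> reader for Invoice
decode (reader v2):
  scores := []
  geo := null (missing; optional => null)
  rating := null (missing; optional => null)
  factor := 3.75
  signature := 0xFF
  => decoded: {"scores": [], "geo": null, "rating": null, "factor": 3.75, "signature": 0xFF}
diffs on Invoice not affecting the asked answer:
  field score in record Address: optional changed to required -> a verdict-level change on Invoice — the shown value reads the same

decoded: {"scores": [], "geo": null, "rating": null, "factor": 3.75, "signature": 0xFF}


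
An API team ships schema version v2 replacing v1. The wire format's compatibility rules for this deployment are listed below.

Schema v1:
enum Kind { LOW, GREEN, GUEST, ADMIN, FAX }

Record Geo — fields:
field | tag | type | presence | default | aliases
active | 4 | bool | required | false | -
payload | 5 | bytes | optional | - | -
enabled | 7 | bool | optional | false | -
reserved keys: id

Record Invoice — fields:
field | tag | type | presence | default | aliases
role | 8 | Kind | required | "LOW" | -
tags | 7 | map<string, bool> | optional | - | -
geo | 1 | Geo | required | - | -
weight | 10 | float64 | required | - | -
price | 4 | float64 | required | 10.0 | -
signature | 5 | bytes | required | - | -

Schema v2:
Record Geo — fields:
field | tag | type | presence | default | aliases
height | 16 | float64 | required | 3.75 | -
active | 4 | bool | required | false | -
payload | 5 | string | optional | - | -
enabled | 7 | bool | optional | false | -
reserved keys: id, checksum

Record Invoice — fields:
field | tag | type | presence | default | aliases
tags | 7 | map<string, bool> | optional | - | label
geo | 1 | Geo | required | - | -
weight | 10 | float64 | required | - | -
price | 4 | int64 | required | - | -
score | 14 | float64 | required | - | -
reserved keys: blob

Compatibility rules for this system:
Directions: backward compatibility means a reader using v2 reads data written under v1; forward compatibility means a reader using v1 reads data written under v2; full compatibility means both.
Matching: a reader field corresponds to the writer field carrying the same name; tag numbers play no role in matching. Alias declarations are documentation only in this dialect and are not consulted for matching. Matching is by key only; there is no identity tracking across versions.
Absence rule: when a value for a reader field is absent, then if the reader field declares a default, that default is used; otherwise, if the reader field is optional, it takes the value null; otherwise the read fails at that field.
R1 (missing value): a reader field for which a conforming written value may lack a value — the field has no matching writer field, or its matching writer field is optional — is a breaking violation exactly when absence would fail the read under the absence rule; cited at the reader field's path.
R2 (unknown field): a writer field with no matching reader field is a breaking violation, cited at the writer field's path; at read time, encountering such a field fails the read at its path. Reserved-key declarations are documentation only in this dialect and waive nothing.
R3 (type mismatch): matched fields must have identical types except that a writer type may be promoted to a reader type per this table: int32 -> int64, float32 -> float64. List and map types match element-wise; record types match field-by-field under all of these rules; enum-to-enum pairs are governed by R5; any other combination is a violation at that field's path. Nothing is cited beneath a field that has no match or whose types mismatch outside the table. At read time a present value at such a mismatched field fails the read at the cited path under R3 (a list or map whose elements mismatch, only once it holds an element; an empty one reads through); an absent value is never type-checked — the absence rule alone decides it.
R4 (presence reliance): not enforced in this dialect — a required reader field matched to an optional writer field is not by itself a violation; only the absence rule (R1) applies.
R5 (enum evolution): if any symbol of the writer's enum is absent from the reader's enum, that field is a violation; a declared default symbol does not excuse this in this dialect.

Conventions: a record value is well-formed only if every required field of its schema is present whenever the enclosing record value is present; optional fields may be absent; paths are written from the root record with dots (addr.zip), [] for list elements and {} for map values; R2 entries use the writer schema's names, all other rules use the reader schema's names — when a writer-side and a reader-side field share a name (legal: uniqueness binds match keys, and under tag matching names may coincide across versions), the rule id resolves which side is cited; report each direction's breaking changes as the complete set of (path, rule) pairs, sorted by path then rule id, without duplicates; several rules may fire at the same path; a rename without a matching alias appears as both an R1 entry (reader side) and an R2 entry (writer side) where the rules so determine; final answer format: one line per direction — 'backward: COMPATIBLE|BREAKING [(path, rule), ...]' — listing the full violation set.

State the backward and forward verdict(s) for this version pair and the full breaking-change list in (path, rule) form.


in Invoice below, arrows point writer -> reader
backward for Invoice (reader v2, writer v1):
  tags: map<string, bool> -> map<string, bool>, writer optional; from tags
  geo: Geo -> Geo, writer required; from geo
  weight: float64 -> float64, writer required; from weight
  price: float64 -> int64, writer required; from price
  score: no writer match
  writer field role has no reader counterpart
  writer field signature has no reader counterpart
  geo.height: no writer match
  geo.active: bool -> bool, writer required; from geo.active
  geo.payload: bytes -> string, writer optional; from geo.payload
  geo.enabled: bool -> bool, writer optional; from geo.enabled
  rule R3 violated at geo.payload
  rule R3 violated at price
  rule R2 violated at role
  rule R1 violated at score
  rule R2 violated at signature
  => 5 violation(s): backward is BREAKING for Invoice
forward for Invoice (reader v1, writer v2):
  role: no writer match
  tags: map<string, bool> -> map<string, bool>, writer optional; from tags
  geo: Geo -> Geo, writer required; from geo
  weight: float64 -> float64, writer required; from weight
  price: int64 -> float64, writer required; from price
  signature: no writer match
  writer field score has no reader counterpart
  geo.active: bool -> bool, writer required; from geo.active
  geo.payload: string -> bytes, writer optional; from geo.payload
  geo.enabled: bool -> bool, writer optional; from geo.enabled
  writer field geo.height has no reader counterpart
  rule R2 violated at geo.height
  rule R3 violated at geo.payload
  rule R3 violated at price
  rule R2 violated at score
  rule R1 violated at signature
  => 5 violation(s): forward is BREAKING for Invoice

backward: BREAKING [(geo.payload, R3), (price, R3), (role, R2), (score, R1), (signature, R2)]; forward: BREAKING [(geo.height, R2), (geo.payload, R3), (price, R3), (score, R2), (signature, R1)]


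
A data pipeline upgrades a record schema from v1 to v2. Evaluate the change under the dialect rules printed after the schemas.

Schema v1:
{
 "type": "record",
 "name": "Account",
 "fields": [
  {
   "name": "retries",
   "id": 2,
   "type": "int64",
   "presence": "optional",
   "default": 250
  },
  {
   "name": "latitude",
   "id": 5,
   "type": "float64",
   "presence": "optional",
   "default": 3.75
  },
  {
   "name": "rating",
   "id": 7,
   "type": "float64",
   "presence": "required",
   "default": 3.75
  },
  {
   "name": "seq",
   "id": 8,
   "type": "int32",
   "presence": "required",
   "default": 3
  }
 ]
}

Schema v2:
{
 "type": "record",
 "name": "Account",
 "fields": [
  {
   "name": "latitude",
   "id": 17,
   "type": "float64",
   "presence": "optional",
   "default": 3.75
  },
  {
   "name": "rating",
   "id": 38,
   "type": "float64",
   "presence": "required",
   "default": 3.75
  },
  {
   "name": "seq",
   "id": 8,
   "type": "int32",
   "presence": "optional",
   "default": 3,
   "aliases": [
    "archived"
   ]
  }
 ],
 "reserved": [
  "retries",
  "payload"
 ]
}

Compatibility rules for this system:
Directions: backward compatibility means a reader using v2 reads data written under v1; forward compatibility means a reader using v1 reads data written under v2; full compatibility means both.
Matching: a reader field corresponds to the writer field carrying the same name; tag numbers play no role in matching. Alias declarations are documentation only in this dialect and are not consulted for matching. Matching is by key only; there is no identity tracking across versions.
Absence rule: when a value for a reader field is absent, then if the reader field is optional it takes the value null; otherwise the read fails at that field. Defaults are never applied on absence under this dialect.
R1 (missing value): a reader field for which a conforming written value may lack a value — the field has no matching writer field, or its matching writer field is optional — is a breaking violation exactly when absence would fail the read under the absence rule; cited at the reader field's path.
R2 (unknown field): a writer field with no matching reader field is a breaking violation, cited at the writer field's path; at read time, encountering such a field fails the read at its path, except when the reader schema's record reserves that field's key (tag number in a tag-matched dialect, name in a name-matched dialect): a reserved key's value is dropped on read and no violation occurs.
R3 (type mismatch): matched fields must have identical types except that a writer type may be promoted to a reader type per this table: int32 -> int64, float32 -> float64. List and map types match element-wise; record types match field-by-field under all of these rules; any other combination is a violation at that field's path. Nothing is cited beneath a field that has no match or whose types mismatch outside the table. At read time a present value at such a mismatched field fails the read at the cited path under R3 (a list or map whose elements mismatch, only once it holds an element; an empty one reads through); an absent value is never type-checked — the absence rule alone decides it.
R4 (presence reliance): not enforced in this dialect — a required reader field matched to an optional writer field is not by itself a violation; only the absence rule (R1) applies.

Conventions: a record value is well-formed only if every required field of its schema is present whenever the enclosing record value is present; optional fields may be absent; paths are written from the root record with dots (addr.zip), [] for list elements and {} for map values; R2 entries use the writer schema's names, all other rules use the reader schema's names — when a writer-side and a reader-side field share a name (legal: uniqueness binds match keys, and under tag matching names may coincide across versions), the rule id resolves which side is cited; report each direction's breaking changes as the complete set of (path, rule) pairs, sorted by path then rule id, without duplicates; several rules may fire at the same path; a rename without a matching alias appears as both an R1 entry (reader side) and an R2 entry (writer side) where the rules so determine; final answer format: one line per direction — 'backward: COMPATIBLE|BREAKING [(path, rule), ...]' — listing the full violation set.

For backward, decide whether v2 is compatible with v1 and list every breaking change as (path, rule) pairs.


the writer's type comes first in each Account pair
backward on Account — v2 reading data written by v1:
  latitude <- latitude (float64 -> float64, writer optional)
  rating <- rating (float64 -> float64, writer required)
  seq <- seq (int32 -> int32, writer required)
  retries (writer side), unknown to reader
  => backward verdict for Account: COMPATIBLE, no violations
checking off the Account differences that do not matter here:
  removed field retries from record Account (its key "retries" joins the reserved list) -> inert for the asked Account verdict: nothing fires
  field latitude in record Account: tag 5 changed to 17 -> inert for the asked Account verdict: nothing fires
  field seq in record Account: required changed to optional -> affects forward compatibility only, which is not asked
  field rating in record Account: tag 7 changed to 38 -> inert for the asked Account verdict: nothing fires

backward: COMPATIBLE []


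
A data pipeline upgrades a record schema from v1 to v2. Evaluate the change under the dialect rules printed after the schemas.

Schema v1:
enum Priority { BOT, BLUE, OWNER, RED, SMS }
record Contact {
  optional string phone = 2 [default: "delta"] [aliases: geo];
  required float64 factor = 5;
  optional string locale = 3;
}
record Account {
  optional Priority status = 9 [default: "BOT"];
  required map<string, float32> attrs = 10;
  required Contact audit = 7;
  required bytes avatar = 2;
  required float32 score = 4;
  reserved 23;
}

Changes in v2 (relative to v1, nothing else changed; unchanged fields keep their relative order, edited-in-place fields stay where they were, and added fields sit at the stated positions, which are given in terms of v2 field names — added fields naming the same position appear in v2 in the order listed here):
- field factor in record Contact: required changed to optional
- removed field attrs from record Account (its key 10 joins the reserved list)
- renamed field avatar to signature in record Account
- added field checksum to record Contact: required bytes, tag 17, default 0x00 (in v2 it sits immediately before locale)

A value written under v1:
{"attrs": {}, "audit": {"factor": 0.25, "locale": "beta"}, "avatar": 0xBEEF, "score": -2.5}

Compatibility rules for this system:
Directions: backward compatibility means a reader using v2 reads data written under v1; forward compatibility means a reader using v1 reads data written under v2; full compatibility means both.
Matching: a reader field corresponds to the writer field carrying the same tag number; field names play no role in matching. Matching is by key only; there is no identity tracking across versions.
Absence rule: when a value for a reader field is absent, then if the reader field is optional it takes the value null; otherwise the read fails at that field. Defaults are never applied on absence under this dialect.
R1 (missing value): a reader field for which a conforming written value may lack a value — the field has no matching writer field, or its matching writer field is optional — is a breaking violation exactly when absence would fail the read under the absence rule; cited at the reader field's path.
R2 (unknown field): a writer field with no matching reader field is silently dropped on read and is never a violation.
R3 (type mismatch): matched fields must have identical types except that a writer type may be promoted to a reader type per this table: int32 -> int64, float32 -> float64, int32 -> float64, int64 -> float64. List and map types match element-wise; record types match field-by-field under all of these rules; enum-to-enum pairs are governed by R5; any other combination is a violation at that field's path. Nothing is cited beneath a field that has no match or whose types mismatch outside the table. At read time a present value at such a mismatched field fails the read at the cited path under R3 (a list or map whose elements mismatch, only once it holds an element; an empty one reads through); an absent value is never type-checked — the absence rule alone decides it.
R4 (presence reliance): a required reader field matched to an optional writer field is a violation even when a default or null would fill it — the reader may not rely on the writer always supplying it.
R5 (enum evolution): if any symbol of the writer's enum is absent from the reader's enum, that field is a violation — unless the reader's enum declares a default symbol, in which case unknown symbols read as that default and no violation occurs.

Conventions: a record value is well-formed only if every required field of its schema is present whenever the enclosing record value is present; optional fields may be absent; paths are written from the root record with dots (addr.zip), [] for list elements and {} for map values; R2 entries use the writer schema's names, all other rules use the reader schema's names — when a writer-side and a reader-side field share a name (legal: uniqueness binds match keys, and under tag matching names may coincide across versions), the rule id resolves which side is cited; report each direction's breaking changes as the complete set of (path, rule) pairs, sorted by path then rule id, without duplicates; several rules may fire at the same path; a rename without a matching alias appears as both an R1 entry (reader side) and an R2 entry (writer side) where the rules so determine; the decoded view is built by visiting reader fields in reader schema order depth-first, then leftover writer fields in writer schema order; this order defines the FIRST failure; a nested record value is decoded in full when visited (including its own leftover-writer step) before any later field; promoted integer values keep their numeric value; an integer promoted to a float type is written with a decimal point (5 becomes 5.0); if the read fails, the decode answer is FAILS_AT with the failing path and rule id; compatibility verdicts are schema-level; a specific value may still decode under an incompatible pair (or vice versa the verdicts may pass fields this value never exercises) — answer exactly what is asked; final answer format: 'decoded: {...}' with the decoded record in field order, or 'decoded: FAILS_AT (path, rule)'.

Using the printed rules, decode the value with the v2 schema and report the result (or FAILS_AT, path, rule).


in Account below, arrows point writer -> reader
decoding the Account value with the v2 reader:
  status := null (absent, optional -> null)
  audit.phone := null (absent, optional -> null)
  audit.factor := 0.25
  read fails at audit.checksum under R1 (no fill)
  => FAILS_AT (audit.checksum, R1)
the other Account changes do not affect what is asked:
  field factor in record Contact: required changed to optional -> schema-level compatibility only; this Account value's decode is unchanged
  removed field attrs from record Account (its key 10 joins the reserved list) -> schema-level compatibility only; this Account value's decode is unchanged
  renamed field avatar to signature in record Account -> inert under this dialect — no rule fires on Account and the result does not move

decoded: FAILS_AT (audit.checksum, R1)


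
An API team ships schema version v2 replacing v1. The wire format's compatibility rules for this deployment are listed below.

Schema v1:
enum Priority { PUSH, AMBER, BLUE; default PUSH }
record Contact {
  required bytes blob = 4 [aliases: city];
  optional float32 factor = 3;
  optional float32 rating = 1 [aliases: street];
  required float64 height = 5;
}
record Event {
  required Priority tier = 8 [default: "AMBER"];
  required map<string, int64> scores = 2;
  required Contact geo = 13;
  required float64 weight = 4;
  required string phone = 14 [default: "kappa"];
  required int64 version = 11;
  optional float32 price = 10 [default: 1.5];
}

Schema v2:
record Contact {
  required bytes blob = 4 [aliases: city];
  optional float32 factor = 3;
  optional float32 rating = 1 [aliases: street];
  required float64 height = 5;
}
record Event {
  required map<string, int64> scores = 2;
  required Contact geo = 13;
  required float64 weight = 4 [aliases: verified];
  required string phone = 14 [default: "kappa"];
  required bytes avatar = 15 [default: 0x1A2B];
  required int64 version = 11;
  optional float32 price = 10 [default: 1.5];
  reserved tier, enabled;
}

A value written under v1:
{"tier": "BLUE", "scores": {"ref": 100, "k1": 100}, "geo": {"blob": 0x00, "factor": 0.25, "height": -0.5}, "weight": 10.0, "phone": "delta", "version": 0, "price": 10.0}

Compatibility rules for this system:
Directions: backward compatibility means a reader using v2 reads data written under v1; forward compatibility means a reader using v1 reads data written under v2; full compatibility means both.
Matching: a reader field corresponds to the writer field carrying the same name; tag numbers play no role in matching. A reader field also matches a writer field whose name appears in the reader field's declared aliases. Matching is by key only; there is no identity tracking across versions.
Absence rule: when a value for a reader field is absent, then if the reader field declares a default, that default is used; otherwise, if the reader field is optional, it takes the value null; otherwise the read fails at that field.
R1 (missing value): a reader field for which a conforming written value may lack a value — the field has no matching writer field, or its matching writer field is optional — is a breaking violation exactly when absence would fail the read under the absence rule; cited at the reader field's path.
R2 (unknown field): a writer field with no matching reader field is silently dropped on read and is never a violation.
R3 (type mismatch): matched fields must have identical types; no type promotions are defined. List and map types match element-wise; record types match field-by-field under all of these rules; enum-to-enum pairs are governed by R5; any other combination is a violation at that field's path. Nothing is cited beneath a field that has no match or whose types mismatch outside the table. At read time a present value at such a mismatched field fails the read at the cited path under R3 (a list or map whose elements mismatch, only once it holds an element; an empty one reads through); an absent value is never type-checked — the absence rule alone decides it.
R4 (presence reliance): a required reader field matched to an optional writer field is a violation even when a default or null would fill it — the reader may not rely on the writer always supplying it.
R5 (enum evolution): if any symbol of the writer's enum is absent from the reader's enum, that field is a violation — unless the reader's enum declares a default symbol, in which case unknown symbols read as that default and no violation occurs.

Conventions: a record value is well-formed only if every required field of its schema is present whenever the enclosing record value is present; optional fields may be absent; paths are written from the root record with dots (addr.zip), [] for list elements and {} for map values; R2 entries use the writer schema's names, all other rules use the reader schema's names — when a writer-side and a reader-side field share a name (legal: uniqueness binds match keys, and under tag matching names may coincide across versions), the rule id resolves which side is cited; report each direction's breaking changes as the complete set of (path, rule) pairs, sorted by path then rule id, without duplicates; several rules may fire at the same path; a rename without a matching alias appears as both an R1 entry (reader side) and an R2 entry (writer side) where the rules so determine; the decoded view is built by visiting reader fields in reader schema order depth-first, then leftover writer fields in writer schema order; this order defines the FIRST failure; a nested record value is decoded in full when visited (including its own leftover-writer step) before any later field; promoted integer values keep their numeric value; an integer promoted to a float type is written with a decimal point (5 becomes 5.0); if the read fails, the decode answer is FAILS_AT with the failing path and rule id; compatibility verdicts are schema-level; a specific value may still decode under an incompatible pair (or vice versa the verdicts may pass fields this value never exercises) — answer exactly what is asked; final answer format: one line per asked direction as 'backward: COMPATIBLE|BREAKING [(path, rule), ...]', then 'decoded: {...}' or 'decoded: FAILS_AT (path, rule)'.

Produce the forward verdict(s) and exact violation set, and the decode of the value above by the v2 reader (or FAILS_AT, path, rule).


the writer's type comes first in each Event pair
forward pass over Event, reader schema v1, writer schema v2:
  no writer field matches reader tier
  scores: paired with writer scores (map<string, int64> -> map<string, int64>; writer required)
  geo: paired with writer geo (Contact -> Contact; writer required)
  weight: paired with writer weight (float64 -> float64; writer required)
  phone: paired with writer phone (string -> string; writer required)
  version: paired with writer version (int64 -> int64; writer required)
  price: paired with writer price (float32 -> float32; writer optional)
  writer avatar: unknown to reader
  geo.blob: paired with writer geo.blob (bytes -> bytes; writer required)
  geo.factor: paired with writer geo.factor (float32 -> float32; writer optional)
  geo.rating: paired with writer geo.rating (float32 -> float32; writer optional)
  geo.height: paired with writer geo.height (float64 -> float64; writer required)
  => forward verdict for Event: COMPATIBLE, no violations
decoding the Event value with the v2 reader:
  scores := {"ref": 100, "k1": 100}
  geo.blob := 0x00
  geo.factor := 0.25
  geo.rating := null (absent, optional -> null)
  geo.height := -0.5
  weight := 10.0
  phone := "delta"
  avatar := 0x1A2B (absent -> default)
  version := 0
  price := 10.0
  writer tier: unknown -> dropped
  => decoded: {"scores": {"ref": 100, "k1": 100}, "geo": {"blob": 0x00, "factor": 0.25, "rating": null, "height": -0.5}, "weight": 10.0, "phone": "delta", "avatar": 0x1A2B, "version": 0, "price": 10.0}

forward: COMPATIBLE []; decoded: {"scores": {"ref": 100, "k1": 100}, "geo": {"blob": 0x00, "factor": 0.25, "rating": null, "height": -0.5}, "weight": 10.0, "phone": "delta", "avatar": 0x1A2B, "version": 0, "price": 10.0}


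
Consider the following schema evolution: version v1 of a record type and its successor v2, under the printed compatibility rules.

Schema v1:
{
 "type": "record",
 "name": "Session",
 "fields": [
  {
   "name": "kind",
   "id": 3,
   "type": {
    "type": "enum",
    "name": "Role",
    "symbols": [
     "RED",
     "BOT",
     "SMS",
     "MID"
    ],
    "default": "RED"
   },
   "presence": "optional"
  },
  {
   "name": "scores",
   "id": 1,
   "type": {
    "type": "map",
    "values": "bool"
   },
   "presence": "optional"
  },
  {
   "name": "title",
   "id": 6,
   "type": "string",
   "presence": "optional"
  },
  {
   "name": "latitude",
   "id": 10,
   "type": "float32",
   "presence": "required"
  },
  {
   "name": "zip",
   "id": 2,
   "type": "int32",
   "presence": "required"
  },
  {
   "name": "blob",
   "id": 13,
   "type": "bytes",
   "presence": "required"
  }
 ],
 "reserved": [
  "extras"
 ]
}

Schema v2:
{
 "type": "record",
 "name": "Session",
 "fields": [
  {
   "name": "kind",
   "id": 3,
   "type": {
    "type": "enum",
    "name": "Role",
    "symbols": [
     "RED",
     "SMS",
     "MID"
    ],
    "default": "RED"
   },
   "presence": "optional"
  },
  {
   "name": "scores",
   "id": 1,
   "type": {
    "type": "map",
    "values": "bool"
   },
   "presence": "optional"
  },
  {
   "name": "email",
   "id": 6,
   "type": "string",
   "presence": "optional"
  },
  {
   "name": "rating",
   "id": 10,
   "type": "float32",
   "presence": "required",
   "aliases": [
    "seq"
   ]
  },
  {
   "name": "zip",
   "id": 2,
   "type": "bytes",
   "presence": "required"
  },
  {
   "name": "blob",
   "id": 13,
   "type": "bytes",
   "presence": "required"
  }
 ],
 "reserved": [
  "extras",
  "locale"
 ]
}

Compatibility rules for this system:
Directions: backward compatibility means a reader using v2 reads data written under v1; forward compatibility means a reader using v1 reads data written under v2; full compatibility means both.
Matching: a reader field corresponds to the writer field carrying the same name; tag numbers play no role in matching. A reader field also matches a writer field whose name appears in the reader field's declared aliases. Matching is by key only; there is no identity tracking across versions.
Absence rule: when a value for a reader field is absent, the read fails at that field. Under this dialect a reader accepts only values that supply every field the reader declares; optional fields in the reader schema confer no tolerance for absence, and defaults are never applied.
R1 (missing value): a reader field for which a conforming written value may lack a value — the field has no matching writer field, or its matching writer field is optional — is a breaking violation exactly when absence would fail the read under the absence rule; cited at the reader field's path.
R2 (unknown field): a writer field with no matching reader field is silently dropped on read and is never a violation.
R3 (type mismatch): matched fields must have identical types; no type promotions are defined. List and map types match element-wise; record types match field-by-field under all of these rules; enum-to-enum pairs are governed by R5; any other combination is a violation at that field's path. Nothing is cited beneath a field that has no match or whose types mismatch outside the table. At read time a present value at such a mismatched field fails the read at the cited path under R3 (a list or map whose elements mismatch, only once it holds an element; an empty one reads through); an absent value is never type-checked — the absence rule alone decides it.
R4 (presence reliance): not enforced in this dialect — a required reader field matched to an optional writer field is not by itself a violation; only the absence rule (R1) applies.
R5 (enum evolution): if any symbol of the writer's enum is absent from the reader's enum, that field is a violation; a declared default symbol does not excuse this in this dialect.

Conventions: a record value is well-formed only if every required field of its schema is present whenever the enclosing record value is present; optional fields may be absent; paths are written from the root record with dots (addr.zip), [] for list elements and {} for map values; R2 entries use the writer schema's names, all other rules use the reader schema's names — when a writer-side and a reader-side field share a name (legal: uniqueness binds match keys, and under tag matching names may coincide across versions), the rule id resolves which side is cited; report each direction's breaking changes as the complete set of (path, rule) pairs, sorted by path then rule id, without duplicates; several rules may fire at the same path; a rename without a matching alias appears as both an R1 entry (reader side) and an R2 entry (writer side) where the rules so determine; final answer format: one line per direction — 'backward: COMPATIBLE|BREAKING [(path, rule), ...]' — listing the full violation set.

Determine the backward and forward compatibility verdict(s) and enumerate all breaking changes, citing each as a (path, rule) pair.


backward: BREAKING [(email, R1), (kind, R1), (kind, R5), (rating, R1), (scores, R1), (zip, R3)]; forward: BREAKING [(kind, R1), (latitude, R1), (scores, R1), (title, R1), (zip, R3)]

arrows below run writer -> reader for Session
backward pass over Session, reader schema v2, writer schema v1:
  writer optional, Role -> Role: reader kind maps from writer kind
  writer optional, map<string, bool> -> map<string, bool>: reader scores maps from writer scores
  email: no writer-side match
  rating: no writer-side match
  writer required, int32 -> bytes: reader zip maps from writer zip
  writer required, bytes -> bytes: reader blob maps from writer blob
  writer title: unknown to reader
  writer latitude: unknown to reader
  breaking: (email, R1)
  breaking: (kind, R1)
  breaking: (kind, R5)
  breaking: (rating, R1)
  breaking: (scores, R1)
  breaking: (zip, R3)
  backward on Session therefore BREAKING (6)
forward pass over Session, reader schema v1, writer schema v2:
  writer optional, Role -> Role: reader kind maps from writer kind
  writer optional, map<string, bool> -> map<string, bool>: reader scores maps from writer scores
  title: no writer-side match
  latitude: no writer-side match
  writer required, bytes -> int32: reader zip maps from writer zip
  writer required, bytes -> bytes: reader blob maps from writer blob
  writer email: unknown to reader
  writer rating: unknown to reader
  breaking: (kind, R1)
  breaking: (latitude, R1)
  breaking: (scores, R1)
  breaking: (title, R1)
  breaking: (zip, R3)
  forward on Session therefore BREAKING (5)
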